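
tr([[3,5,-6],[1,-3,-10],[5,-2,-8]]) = diagonal: 3 + (-3) + (-8)
= -8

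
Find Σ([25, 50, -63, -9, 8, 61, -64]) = 8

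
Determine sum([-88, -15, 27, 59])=(-88) + (-15) + 27 + 59
= -17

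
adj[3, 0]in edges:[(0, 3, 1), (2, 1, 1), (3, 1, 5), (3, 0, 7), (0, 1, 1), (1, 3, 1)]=7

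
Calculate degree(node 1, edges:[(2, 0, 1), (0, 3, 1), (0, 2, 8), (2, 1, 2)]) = incident: (2,1)
= 1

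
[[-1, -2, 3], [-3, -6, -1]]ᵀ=[[-1, -3], [-2, -6], [3, -1]]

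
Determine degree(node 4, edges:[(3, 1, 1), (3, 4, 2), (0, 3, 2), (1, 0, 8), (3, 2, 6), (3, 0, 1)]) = incident: (3,4)
= 1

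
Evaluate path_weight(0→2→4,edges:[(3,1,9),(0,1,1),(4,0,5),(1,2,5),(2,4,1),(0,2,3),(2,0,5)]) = w(0→2)=3 + w(2→4)=1
= 4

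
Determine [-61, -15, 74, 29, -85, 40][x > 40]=keep x where x > 40: -61✗, -15✗, 74✓, 29✗, -85✗, 40✗
= [74]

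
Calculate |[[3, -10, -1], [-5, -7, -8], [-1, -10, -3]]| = (1)*(3)*det([[-7, -8], [-10, -3]]) + (-1)*(-10)*det([[-5, -8], [-1, -3]]) + (1)*(-1)*det([[-5, -7], [-1, -10]])
= -177 + 70 + -43
= -150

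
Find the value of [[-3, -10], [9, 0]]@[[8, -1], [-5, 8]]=[[26, -77], [72, -9]]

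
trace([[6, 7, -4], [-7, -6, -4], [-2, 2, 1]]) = 1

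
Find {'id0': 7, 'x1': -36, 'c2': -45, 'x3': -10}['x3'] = -10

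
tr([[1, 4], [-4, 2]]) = 3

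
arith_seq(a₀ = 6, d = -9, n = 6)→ a_0 = 6 + 0*-9 = 6
a_1 = 6 + 1*-9 = -3
a_2 = 6 + 2*-9 = -12
...
= [6, -3, -12, -21, -30, -39]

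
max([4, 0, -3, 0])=4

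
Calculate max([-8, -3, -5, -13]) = -3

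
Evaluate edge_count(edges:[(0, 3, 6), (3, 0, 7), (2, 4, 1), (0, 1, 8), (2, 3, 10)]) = 5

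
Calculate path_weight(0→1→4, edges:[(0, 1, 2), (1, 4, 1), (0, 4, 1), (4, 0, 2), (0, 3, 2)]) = w(0→1)=2 + w(1→4)=1
= 3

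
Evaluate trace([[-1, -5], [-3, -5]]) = diagonal: (-1) + (-5)
= -6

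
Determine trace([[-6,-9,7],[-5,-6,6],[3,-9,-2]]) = -14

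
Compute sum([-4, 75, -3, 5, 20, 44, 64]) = 201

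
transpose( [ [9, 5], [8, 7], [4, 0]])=[[9, 8, 4], [5, 7, 0]]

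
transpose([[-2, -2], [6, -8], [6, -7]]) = [[-2, 6, 6], [-2, -8, -7]]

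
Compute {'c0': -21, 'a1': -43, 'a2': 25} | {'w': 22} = {'c0': -21, 'a1': -43, 'a2': 25, 'w': 22}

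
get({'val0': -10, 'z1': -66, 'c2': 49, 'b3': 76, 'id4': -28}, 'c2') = 49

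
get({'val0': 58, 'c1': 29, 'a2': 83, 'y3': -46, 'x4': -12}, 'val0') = 58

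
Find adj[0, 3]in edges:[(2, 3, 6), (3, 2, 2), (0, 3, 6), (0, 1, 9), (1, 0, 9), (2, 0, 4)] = 6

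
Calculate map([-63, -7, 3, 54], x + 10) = [-53, 3, 13, 64]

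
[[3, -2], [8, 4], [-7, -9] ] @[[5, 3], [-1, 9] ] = C[0][0] = (3)*(5) + (-2)*(-1) = 17
C[0][1] = (3)*(3) + (-2)*(9) = -9
C[1][0] = (8)*(5) + (4)*(-1) = 36
C[1][1] = (8)*(3) + (4)*(9) = 60
C[2][0] = (-7)*(5) + (-9)*(-1) = -26
C[2][1] = (-7)*(3) + (-9)*(9) = -102
= [[17, -9], [36, 60], [-26, -102]]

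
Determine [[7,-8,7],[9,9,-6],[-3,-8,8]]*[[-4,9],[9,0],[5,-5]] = C[0][0] = (7)*(-4) + (-8)*(9) + (7)*(5) = -65
C[0][1] = (7)*(9) + (-8)*(0) + (7)*(-5) = 28
C[1][0] = (9)*(-4) + (9)*(9) + (-6)*(5) = 15
C[1][1] = (9)*(9) + (9)*(0) + (-6)*(-5) = 111
C[2][0] = (-3)*(-4) + (-8)*(9) + (8)*(5) = -20
C[2][1] = (-3)*(9) + (-8)*(0) + (8)*(-5) = -67
= [[-65, 28], [15, 111], [-20, -67]]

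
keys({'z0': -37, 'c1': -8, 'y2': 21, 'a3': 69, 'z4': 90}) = ['z0', 'c1', 'y2', 'a3', 'z4']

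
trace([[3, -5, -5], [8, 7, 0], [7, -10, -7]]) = 3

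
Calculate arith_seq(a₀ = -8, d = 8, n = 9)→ a_0 = -8 + 0*8 = -8
a_1 = -8 + 1*8 = 0
a_2 = -8 + 2*8 = 8
...
= [-8, 0, 8, 16, 24, 32, 40, 48, 56]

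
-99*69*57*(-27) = 10512909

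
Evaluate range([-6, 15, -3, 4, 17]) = 23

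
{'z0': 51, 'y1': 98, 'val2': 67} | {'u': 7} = {'z0': 51, 'y1': 98, 'val2': 67, 'u': 7}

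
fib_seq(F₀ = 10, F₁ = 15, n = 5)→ [10, 15, 25, 40, 65]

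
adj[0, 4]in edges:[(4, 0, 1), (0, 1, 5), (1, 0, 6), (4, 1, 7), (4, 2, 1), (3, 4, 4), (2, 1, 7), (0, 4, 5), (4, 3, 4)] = 5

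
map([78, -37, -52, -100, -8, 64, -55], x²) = (78)²=6084, (-37)²=1369, (-52)²=2704, (-100)²=10000, (-8)²=64, (64)²=4096, (-55)²=3025
= [6084, 1369, 2704, 10000, 64, 4096, 3025]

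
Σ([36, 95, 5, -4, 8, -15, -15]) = 36 + 95 + 5 + (-4) + 8 + (-15) + (-15)
= 110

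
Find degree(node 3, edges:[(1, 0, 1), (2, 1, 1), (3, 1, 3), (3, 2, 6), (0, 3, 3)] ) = 3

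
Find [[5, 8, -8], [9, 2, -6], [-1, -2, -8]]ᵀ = [[5, 9, -1], [8, 2, -2], [-8, -6, -8]]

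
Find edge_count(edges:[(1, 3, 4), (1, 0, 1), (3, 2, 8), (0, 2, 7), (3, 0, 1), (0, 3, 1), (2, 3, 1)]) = 7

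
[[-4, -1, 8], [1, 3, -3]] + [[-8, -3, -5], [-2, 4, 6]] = [[-12, -4, 3], [-1, 7, 3]]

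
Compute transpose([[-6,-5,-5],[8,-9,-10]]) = [[-6, 8], [-5, -9], [-5, -10]]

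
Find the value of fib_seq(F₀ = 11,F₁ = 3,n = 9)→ F_2 = F_1 + F_0 = 14
F_3 = F_2 + F_1 = 17
F_4 = F_3 + F_2 = 31
...
= [11, 3, 14, 17, 31, 48, 79, 127, 206]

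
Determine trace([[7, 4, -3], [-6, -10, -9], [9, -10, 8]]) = diagonal: 7 + (-10) + 8
= 5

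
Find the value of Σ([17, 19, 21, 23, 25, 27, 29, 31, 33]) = 17 + 19 + 21 + 23 + 25 + 27 + 29 + 31 + 33
= 225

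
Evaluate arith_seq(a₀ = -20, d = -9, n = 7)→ [-20, -29, -38, -47, -56, -65, -74]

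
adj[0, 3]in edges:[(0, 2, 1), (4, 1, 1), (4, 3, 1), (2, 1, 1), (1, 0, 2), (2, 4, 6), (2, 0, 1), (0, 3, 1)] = 1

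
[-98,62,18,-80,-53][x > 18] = keep x where x > 18: -98✗, 62✓, 18✗, -80✗, -53✗
= [62]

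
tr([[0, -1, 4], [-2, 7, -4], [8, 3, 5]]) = diagonal: 0 + 7 + 5
= 12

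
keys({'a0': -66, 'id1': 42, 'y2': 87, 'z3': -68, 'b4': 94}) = ['a0', 'id1', 'y2', 'z3', 'b4']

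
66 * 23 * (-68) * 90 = -9290160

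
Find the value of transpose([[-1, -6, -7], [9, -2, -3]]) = [[-1, 9], [-6, -2], [-7, -3]]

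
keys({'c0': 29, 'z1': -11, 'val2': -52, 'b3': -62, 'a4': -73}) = ['c0', 'z1', 'val2', 'b3', 'a4']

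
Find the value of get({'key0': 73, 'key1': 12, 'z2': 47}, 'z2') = 47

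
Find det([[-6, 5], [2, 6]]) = (-6)*(6) - (5)*(2)
= -46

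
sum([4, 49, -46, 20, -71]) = 4 + 49 + (-46) + 20 + (-71)
= -44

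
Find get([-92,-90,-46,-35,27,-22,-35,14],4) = 27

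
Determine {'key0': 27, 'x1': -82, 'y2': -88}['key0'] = 27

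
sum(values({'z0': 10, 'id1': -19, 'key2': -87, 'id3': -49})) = 10 + (-19) + (-87) + (-49)
= -145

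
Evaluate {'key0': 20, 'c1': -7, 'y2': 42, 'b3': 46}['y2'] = 42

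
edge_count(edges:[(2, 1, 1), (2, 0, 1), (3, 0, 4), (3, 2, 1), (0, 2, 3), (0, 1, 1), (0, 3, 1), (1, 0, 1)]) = 8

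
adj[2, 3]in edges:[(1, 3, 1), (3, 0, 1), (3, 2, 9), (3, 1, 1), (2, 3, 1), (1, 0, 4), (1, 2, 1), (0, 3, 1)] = 1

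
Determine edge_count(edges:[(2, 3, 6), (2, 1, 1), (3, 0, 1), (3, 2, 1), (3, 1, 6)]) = 5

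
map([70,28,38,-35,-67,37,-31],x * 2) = 70*2=140, 28*2=56, 38*2=76, -35*2=-70, -67*2=-134, 37*2=74, -31*2=-62
= [140, 56, 76, -70, -134, 74, -62]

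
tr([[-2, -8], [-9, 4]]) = 2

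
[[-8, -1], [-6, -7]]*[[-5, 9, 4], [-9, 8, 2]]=C[0][0] = (-8)*(-5) + (-1)*(-9) = 49
C[0][1] = (-8)*(9) + (-1)*(8) = -80
C[0][2] = (-8)*(4) + (-1)*(2) = -34
C[1][0] = (-6)*(-5) + (-7)*(-9) = 93
C[1][1] = (-6)*(9) + (-7)*(8) = -110
C[1][2] = (-6)*(4) + (-7)*(2) = -38
= [[49, -80, -34], [93, -110, -38]]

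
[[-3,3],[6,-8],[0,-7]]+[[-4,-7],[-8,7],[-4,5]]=[[-7, -4], [-2, -1], [-4, -2]]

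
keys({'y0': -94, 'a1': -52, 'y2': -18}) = ['y0', 'a1', 'y2']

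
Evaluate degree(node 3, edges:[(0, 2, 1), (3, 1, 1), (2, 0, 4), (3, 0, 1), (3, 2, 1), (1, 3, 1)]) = incident: (3,1), (3,0), (3,2), (1,3)
= 4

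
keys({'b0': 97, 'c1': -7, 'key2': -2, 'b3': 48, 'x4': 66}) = ['b0', 'c1', 'key2', 'b3', 'x4']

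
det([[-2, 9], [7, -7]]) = -49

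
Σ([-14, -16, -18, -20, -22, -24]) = -114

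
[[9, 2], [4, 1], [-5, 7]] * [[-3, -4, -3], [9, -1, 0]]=[[-9, -38, -27], [-3, -17, -12], [78, 13, 15]]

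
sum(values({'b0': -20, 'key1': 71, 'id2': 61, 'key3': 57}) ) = (-20) + 71 + 61 + 57
= 169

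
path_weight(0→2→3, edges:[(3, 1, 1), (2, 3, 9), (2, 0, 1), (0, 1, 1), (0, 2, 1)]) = 10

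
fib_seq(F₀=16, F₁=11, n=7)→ F_2 = F_1 + F_0 = 27
F_3 = F_2 + F_1 = 38
F_4 = F_3 + F_2 = 65
...
= [16, 11, 27, 38, 65, 103, 168]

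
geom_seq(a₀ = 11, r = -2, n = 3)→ a_0 = 11*(-2)^0 = 11
a_1 = 11*(-2)^1 = -22
a_2 = 11*(-2)^2 = 44
= [11, -22, 44]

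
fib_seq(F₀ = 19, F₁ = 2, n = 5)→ F_2 = F_1 + F_0 = 21
F_3 = F_2 + F_1 = 23
F_4 = F_3 + F_2 = 44
= [19, 2, 21, 23, 44]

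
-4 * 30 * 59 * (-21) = 148680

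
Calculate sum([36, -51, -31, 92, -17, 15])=36 + (-51) + (-31) + 92 + (-17) + 15
= 44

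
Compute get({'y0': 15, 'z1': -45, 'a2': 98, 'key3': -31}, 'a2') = 98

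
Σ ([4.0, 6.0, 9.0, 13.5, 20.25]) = 4.0 + 6.0 + 9.0 + 13.5 + 20.25
= 52.75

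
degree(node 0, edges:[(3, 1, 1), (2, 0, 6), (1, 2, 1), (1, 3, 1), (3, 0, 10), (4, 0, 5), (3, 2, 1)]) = 3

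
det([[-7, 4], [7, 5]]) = -63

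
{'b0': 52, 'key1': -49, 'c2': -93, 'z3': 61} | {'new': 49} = {'b0': 52, 'key1': -49, 'c2': -93, 'z3': 61, 'new': 49}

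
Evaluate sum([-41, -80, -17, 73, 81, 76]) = (-41) + (-80) + (-17) + 73 + 81 + 76
= 92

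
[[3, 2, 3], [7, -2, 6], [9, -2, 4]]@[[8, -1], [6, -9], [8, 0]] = C[0][0] = (3)*(8) + (2)*(6) + (3)*(8) = 60
C[0][1] = (3)*(-1) + (2)*(-9) + (3)*(0) = -21
C[1][0] = (7)*(8) + (-2)*(6) + (6)*(8) = 92
C[1][1] = (7)*(-1) + (-2)*(-9) + (6)*(0) = 11
C[2][0] = (9)*(8) + (-2)*(6) + (4)*(8) = 92
C[2][1] = (9)*(-1) + (-2)*(-9) + (4)*(0) = 9
= [[60, -21], [92, 11], [92, 9]]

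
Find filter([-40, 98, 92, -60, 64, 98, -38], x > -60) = keep x where x > -60: -40✓, 98✓, 92✓, -60✗, 64✓, 98✓, -38✓
= [-40, 98, 92, 64, 98, -38]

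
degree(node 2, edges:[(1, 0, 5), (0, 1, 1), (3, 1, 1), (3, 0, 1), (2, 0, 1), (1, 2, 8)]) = incident: (2,0), (1,2)
= 2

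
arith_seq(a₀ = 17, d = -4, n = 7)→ [17, 13, 9, 5, 1, -3, -7]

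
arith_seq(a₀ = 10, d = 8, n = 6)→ [10, 18, 26, 34, 42, 50]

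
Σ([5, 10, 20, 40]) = 5 + 10 + 20 + 40
= 75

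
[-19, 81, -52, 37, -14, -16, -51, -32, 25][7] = -32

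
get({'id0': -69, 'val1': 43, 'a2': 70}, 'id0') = -69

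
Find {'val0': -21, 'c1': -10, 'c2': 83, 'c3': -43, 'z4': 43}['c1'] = -10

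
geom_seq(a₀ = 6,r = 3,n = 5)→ [6, 18, 54, 162, 486]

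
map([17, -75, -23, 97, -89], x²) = (17)²=289, (-75)²=5625, (-23)²=529, (97)²=9409, (-89)²=7921
= [289, 5625, 529, 9409, 7921]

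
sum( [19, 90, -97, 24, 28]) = 64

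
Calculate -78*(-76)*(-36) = -213408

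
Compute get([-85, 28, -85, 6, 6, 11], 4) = 6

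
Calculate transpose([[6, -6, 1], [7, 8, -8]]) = [[6, 7], [-6, 8], [1, -8]]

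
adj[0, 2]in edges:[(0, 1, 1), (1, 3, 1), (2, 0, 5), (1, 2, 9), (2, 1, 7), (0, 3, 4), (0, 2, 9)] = 9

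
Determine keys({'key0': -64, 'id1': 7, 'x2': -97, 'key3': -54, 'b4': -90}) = ['key0', 'id1', 'x2', 'key3', 'b4']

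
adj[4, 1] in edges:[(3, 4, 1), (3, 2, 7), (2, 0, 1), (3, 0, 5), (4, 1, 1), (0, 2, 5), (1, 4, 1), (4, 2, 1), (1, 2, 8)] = 1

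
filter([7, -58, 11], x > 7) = [11]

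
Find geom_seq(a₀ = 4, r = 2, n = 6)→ a_0 = 4*2^0 = 4
a_1 = 4*2^1 = 8
a_2 = 4*2^2 = 16
...
= [4, 8, 16, 32, 64, 128]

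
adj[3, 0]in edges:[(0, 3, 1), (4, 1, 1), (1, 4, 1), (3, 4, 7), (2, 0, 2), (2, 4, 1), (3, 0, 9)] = 9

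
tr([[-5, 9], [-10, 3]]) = -2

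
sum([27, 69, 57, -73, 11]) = 27 + 69 + 57 + (-73) + 11
= 91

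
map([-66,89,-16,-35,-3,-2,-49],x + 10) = [-56, 99, -6, -25, 7, 8, -39]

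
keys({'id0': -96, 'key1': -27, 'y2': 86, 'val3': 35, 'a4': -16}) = ['id0', 'key1', 'y2', 'val3', 'a4']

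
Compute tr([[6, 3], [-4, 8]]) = diagonal: 6 + 8
= 14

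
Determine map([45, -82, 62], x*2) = 45*2=90, -82*2=-164, 62*2=124
= [90, -164, 124]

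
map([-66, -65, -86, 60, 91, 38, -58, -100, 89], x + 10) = -66+10=-56, -65+10=-55, -86+10=-76, 60+10=70, 91+10=101, 38+10=48, -58+10=-48, -100+10=-90, 89+10=99
= [-56, -55, -76, 70, 101, 48, -48, -90, 99]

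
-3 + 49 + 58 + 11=115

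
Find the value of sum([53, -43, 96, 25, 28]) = 53 + (-43) + 96 + 25 + 28
= 159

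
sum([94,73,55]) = 222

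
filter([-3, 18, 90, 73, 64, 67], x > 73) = keep x where x > 73: -3✗, 18✗, 90✓, 73✗, 64✗, 67✗
= [90]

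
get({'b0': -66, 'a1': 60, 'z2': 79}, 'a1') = 60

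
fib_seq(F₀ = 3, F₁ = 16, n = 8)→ F_2 = F_1 + F_0 = 19
F_3 = F_2 + F_1 = 35
F_4 = F_3 + F_2 = 54
...
= [3, 16, 19, 35, 54, 89, 143, 232]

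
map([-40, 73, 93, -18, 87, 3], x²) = [1600, 5329, 8649, 324, 7569, 9]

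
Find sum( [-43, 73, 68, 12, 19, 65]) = (-43) + 73 + 68 + 12 + 19 + 65
= 194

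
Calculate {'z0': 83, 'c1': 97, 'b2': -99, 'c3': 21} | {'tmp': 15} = {'z0': 83, 'c1': 97, 'b2': -99, 'c3': 21, 'tmp': 15}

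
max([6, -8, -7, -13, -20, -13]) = 6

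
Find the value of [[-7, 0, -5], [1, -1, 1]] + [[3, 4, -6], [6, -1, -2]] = [[-4, 4, -11], [7, -2, -1]]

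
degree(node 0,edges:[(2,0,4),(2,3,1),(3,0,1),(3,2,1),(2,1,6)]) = incident: (2,0), (3,0)
= 2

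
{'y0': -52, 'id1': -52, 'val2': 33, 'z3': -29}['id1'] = -52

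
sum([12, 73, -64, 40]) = 61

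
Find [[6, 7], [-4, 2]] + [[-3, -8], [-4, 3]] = [[3, -1], [-8, 5]]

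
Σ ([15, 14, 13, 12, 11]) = 65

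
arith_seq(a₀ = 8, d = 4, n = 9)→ [8, 12, 16, 20, 24, 28, 32, 36, 40]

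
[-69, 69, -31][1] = 69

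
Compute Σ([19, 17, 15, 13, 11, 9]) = 19 + 17 + 15 + 13 + 11 + 9
= 84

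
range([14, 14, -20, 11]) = 34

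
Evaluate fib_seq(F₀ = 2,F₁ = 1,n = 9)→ [2, 1, 3, 4, 7, 11, 18, 29, 47]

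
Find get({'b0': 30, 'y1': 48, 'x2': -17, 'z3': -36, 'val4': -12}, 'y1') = 48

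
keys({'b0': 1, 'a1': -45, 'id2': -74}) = ['b0', 'a1', 'id2']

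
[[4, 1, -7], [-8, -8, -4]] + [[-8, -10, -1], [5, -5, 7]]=[[-4, -9, -8], [-3, -13, 3]]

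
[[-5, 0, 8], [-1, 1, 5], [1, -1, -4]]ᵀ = [[-5, -1, 1], [0, 1, -1], [8, 5, -4]]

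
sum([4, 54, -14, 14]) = 58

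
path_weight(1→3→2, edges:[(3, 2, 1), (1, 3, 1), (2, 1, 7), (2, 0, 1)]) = 2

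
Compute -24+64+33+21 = 94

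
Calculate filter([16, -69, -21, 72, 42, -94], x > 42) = [72]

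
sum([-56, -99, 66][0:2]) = -155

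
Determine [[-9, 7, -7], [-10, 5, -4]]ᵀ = [[-9, -10], [7, 5], [-7, -4]]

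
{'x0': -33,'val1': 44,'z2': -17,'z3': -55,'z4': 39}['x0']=-33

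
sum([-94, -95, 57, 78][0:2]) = slice → [-94, -95]
(-94) + (-95)
= -189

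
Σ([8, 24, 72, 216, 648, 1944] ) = 8 + 24 + 72 + 216 + 648 + 1944
= 2912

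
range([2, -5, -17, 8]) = 25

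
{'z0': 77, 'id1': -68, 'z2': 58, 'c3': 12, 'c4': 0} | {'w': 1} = {'z0': 77, 'id1': -68, 'z2': 58, 'c3': 12, 'c4': 0, 'w': 1}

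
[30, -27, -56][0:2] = [30, -27]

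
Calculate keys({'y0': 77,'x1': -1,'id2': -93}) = ['y0', 'x1', 'id2']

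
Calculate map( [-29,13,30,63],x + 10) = -29+10=-19, 13+10=23, 30+10=40, 63+10=73
= [-19, 23, 40, 73]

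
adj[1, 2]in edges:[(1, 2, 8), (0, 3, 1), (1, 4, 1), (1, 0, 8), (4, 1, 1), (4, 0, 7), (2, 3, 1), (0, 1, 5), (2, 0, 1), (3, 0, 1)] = 8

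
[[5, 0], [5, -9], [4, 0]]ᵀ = [[5, 5, 4], [0, -9, 0]]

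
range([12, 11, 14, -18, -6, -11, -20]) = 34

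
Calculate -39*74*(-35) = 101010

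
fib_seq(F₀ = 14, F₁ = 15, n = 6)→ F_2 = F_1 + F_0 = 29
F_3 = F_2 + F_1 = 44
F_4 = F_3 + F_2 = 73
...
= [14, 15, 29, 44, 73, 117]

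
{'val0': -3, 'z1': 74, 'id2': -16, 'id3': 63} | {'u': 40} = {'val0': -3, 'z1': 74, 'id2': -16, 'id3': 63, 'u': 40}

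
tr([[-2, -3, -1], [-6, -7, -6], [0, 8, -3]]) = diagonal: (-2) + (-7) + (-3)
= -12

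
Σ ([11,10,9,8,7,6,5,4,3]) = 63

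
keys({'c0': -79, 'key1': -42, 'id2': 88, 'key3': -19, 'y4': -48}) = ['c0', 'key1', 'id2', 'key3', 'y4']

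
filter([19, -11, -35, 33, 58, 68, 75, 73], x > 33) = keep x where x > 33: 19✗, -11✗, -35✗, 33✗, 58✓, 68✓, 75✓, 73✓
= [58, 68, 75, 73]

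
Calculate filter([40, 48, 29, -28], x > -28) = [40, 48, 29]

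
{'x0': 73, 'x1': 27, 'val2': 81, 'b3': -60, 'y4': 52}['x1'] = 27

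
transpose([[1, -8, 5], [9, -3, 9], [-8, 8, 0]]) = [[1, 9, -8], [-8, -3, 8], [5, 9, 0]]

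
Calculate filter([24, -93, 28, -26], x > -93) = [24, 28, -26]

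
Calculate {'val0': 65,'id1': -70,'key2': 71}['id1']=-70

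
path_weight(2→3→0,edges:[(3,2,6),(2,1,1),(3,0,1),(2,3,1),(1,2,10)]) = 2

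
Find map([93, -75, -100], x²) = [8649, 5625, 10000]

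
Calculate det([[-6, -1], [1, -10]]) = (-6)*(-10) - (-1)*(1)
= 61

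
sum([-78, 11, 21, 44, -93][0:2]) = -67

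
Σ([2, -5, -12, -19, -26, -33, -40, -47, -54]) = 2 + (-5) + (-12) + (-19) + (-26) + (-33) + (-40) + (-47) + (-54)
= -234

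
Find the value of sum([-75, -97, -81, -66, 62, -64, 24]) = (-75) + (-97) + (-81) + (-66) + 62 + (-64) + 24
= -297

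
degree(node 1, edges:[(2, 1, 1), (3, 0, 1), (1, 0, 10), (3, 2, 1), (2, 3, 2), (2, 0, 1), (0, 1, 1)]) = 3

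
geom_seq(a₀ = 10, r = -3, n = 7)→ a_0 = 10*(-3)^0 = 10
a_1 = 10*(-3)^1 = -30
a_2 = 10*(-3)^2 = 90
...
= [10, -30, 90, -270, 810, -2430, 7290]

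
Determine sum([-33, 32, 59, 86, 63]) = 207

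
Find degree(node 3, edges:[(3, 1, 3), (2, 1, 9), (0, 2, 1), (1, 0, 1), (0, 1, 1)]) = incident: (3,1)
= 1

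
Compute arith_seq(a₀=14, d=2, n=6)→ [14, 16, 18, 20, 22, 24]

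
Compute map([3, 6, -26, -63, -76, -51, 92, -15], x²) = [9, 36, 676, 3969, 5776, 2601, 8464, 225]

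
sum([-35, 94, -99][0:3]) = -40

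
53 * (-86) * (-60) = 273480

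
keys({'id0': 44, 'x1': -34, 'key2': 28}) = ['id0', 'x1', 'key2']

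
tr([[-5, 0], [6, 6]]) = diagonal: (-5) + 6
= 1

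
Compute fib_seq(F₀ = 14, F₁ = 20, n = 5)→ F_2 = F_1 + F_0 = 34
F_3 = F_2 + F_1 = 54
F_4 = F_3 + F_2 = 88
= [14, 20, 34, 54, 88]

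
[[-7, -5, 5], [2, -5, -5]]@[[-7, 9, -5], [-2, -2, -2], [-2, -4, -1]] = C[0][0] = (-7)*(-7) + (-5)*(-2) + (5)*(-2) = 49
C[0][1] = (-7)*(9) + (-5)*(-2) + (5)*(-4) = -73
C[0][2] = (-7)*(-5) + (-5)*(-2) + (5)*(-1) = 40
C[1][0] = (2)*(-7) + (-5)*(-2) + (-5)*(-2) = 6
C[1][1] = (2)*(9) + (-5)*(-2) + (-5)*(-4) = 48
C[1][2] = (2)*(-5) + (-5)*(-2) + (-5)*(-1) = 5
= [[49, -73, 40], [6, 48, 5]]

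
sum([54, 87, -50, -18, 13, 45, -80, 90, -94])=54 + 87 + (-50) + (-18) + 13 + 45 + (-80) + 90 + (-94)
= 47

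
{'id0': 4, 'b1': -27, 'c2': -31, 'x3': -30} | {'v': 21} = {'id0': 4, 'b1': -27, 'c2': -31, 'x3': -30, 'v': 21}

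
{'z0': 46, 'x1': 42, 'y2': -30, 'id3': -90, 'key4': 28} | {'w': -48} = {'z0': 46, 'x1': 42, 'y2': -30, 'id3': -90, 'key4': 28, 'w': -48}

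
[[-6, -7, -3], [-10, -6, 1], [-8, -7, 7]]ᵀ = [[-6, -10, -8], [-7, -6, -7], [-3, 1, 7]]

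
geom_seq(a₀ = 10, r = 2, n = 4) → a_0 = 10*2^0 = 10
a_1 = 10*2^1 = 20
a_2 = 10*2^2 = 40
...
= [10, 20, 40, 80]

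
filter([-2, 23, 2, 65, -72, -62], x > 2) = [23, 65]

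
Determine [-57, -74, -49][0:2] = [-57, -74]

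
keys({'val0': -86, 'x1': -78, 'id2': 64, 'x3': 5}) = ['val0', 'x1', 'id2', 'x3']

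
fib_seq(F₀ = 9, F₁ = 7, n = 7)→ F_2 = F_1 + F_0 = 16
F_3 = F_2 + F_1 = 23
F_4 = F_3 + F_2 = 39
...
= [9, 7, 16, 23, 39, 62, 101]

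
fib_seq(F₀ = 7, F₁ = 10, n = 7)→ F_2 = F_1 + F_0 = 17
F_3 = F_2 + F_1 = 27
F_4 = F_3 + F_2 = 44
...
= [7, 10, 17, 27, 44, 71, 115]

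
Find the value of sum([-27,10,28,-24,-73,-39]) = -125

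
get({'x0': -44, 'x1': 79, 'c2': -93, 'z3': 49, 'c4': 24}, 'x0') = -44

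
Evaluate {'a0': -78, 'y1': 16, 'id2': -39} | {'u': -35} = {'a0': -78, 'y1': 16, 'id2': -39, 'u': -35}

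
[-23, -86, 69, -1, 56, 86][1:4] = [-86, 69, -1]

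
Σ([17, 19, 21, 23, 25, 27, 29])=161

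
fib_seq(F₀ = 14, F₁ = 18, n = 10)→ F_2 = F_1 + F_0 = 32
F_3 = F_2 + F_1 = 50
F_4 = F_3 + F_2 = 82
...
= [14, 18, 32, 50, 82, 132, 214, 346, 560, 906]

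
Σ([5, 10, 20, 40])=75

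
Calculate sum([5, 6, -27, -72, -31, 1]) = 5 + 6 + (-27) + (-72) + (-31) + 1
= -118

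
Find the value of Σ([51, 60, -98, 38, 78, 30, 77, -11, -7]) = 51 + 60 + (-98) + 38 + 78 + 30 + 77 + (-11) + (-7)
= 218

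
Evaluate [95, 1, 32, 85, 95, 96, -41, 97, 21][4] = 95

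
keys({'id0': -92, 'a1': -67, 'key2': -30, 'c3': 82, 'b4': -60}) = ['id0', 'a1', 'key2', 'c3', 'b4']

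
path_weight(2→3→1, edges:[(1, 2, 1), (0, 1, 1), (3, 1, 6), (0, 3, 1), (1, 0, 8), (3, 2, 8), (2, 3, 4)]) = 10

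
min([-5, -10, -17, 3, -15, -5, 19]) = -17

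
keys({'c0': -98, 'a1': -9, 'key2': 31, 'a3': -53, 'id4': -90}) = ['c0', 'a1', 'key2', 'a3', 'id4']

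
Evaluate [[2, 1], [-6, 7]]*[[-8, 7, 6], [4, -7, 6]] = [[-12, 7, 18], [76, -91, 6]]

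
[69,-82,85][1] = -82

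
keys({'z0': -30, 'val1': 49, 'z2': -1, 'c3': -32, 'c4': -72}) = ['z0', 'val1', 'z2', 'c3', 'c4']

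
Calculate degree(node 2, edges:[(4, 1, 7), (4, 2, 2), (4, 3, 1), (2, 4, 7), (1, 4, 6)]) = incident: (4,2), (2,4)
= 2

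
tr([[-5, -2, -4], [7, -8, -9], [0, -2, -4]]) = diagonal: (-5) + (-8) + (-4)
= -17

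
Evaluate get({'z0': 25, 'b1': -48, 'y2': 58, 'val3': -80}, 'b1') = -48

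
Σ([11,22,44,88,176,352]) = 693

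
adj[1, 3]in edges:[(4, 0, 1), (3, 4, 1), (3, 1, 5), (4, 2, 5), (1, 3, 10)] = 10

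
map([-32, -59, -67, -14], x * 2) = [-64, -118, -134, -28]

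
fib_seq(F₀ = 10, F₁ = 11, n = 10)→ F_2 = F_1 + F_0 = 21
F_3 = F_2 + F_1 = 32
F_4 = F_3 + F_2 = 53
...
= [10, 11, 21, 32, 53, 85, 138, 223, 361, 584]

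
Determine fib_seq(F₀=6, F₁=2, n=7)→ F_2 = F_1 + F_0 = 8
F_3 = F_2 + F_1 = 10
F_4 = F_3 + F_2 = 18
...
= [6, 2, 8, 10, 18, 28, 46]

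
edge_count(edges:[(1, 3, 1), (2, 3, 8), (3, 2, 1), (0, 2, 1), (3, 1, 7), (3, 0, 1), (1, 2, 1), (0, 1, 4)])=8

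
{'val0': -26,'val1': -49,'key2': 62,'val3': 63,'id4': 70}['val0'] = -26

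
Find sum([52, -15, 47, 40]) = 124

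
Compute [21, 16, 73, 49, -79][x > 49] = [73]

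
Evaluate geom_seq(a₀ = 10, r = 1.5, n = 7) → a_0 = 10*1.5^0 = 10.0
a_1 = 10*1.5^1 = 15.0
a_2 = 10*1.5^2 = 22.5
...
= [10.0, 15.0, 22.5, 33.75, 50.625, 75.9375, 113.90625]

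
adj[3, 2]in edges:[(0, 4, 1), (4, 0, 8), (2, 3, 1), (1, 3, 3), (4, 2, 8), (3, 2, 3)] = 3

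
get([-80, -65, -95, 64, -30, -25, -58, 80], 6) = -58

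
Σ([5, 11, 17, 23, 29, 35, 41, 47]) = 5 + 11 + 17 + 23 + 29 + 35 + 41 + 47
= 208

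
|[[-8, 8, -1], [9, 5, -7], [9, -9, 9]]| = (1)*(-8)*det([[5, -7], [-9, 9]]) + (-1)*(8)*det([[9, -7], [9, 9]]) + (1)*(-1)*det([[9, 5], [9, -9]])
= 144 + -1152 + 126
= -882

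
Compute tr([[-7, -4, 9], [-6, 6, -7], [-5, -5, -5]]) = diagonal: (-7) + 6 + (-5)
= -6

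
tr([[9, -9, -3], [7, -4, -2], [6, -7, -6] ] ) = -1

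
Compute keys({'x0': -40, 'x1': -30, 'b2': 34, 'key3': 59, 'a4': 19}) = ['x0', 'x1', 'b2', 'key3', 'a4']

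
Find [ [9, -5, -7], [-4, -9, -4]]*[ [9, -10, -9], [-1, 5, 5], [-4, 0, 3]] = C[0][0] = (9)*(9) + (-5)*(-1) + (-7)*(-4) = 114
C[0][1] = (9)*(-10) + (-5)*(5) + (-7)*(0) = -115
C[0][2] = (9)*(-9) + (-5)*(5) + (-7)*(3) = -127
C[1][0] = (-4)*(9) + (-9)*(-1) + (-4)*(-4) = -11
C[1][1] = (-4)*(-10) + (-9)*(5) + (-4)*(0) = -5
C[1][2] = (-4)*(-9) + (-9)*(5) + (-4)*(3) = -21
= [[114, -115, -127], [-11, -5, -21]]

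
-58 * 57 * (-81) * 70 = 18745020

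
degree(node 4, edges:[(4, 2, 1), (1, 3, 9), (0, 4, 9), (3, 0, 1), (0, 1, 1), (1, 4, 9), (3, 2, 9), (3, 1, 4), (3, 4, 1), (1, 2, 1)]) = 4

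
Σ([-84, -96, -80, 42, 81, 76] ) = -61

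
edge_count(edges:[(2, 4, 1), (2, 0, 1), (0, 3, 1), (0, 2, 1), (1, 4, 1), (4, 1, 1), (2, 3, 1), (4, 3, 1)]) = 8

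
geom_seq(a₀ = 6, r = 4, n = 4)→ [6, 24, 96, 384]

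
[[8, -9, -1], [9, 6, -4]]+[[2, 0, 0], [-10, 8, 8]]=[[10, -9, -1], [-1, 14, 4]]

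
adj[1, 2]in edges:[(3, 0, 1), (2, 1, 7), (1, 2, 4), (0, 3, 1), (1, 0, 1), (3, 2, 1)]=4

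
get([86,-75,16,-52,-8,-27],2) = 16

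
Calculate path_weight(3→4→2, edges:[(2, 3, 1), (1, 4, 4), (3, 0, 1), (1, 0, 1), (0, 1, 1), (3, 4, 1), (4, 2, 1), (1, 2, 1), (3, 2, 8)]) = 2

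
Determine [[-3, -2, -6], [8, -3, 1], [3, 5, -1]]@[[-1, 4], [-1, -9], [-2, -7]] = C[0][0] = (-3)*(-1) + (-2)*(-1) + (-6)*(-2) = 17
C[0][1] = (-3)*(4) + (-2)*(-9) + (-6)*(-7) = 48
C[1][0] = (8)*(-1) + (-3)*(-1) + (1)*(-2) = -7
C[1][1] = (8)*(4) + (-3)*(-9) + (1)*(-7) = 52
C[2][0] = (3)*(-1) + (5)*(-1) + (-1)*(-2) = -6
C[2][1] = (3)*(4) + (5)*(-9) + (-1)*(-7) = -26
= [[17, 48], [-7, 52], [-6, -26]]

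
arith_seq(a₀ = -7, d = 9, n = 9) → a_0 = -7 + 0*9 = -7
a_1 = -7 + 1*9 = 2
a_2 = -7 + 2*9 = 11
...
= [-7, 2, 11, 20, 29, 38, 47, 56, 65]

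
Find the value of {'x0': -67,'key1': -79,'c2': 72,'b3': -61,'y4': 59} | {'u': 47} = {'x0': -67, 'key1': -79, 'c2': 72, 'b3': -61, 'y4': 59, 'u': 47}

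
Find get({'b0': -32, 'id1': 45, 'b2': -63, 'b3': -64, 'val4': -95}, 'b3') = -64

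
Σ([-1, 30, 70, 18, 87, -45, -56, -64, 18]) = 57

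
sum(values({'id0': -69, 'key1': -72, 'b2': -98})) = (-69) + (-72) + (-98)
= -239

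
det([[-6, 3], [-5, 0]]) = (-6)*(0) - (3)*(-5)
= 15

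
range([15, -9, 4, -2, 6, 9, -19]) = 34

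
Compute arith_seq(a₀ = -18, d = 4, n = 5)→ a_0 = -18 + 0*4 = -18
a_1 = -18 + 1*4 = -14
a_2 = -18 + 2*4 = -10
...
= [-18, -14, -10, -6, -2]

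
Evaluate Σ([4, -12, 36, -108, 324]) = 4 + -12 + 36 + -108 + 324
= 244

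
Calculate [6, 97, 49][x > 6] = [97, 49]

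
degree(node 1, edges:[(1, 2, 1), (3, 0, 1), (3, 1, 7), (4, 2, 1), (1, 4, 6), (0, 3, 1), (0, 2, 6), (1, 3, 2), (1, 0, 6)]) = incident: (1,2), (3,1), (1,4), (1,3), (1,0)
= 5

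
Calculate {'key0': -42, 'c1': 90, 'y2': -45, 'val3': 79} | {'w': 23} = {'key0': -42, 'c1': 90, 'y2': -45, 'val3': 79, 'w': 23}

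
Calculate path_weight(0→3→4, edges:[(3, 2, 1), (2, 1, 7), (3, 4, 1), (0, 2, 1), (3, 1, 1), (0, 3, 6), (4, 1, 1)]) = w(0→3)=6 + w(3→4)=1
= 7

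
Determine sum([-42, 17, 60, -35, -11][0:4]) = 0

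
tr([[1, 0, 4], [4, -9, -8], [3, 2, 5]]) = diagonal: 1 + (-9) + 5
= -3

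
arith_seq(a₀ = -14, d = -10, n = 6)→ a_0 = -14 + 0*-10 = -14
a_1 = -14 + 1*-10 = -24
a_2 = -14 + 2*-10 = -34
...
= [-14, -24, -34, -44, -54, -64]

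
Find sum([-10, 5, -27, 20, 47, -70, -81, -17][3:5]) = 67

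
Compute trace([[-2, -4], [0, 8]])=diagonal: (-2) + 8
= 6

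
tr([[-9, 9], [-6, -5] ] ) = -14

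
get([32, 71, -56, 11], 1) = 71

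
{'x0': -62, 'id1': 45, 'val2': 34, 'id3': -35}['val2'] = 34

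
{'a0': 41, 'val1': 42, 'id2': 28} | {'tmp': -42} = {'a0': 41, 'val1': 42, 'id2': 28, 'tmp': -42}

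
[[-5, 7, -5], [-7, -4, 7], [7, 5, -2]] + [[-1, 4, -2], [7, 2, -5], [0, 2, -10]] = [[-6, 11, -7], [0, -2, 2], [7, 7, -12]]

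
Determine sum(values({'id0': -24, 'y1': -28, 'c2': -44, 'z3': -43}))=(-24) + (-28) + (-44) + (-43)
= -139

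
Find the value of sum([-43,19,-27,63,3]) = 15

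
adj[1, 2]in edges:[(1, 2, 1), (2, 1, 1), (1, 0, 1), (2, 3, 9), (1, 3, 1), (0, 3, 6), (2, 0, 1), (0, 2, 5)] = 1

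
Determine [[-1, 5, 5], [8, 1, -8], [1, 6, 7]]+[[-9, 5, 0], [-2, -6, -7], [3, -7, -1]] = [[-10, 10, 5], [6, -5, -15], [4, -1, 6]]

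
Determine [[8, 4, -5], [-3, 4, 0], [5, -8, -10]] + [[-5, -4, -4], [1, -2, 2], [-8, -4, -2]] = [[3, 0, -9], [-2, 2, 2], [-3, -12, -12]]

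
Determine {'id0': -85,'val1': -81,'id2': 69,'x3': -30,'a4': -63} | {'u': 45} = {'id0': -85, 'val1': -81, 'id2': 69, 'x3': -30, 'a4': -63, 'u': 45}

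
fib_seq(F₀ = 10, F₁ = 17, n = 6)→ [10, 17, 27, 44, 71, 115]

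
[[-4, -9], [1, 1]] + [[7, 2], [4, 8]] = [[3, -7], [5, 9]]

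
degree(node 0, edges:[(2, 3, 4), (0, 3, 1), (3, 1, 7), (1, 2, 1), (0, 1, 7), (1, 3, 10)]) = incident: (0,3), (0,1)
= 2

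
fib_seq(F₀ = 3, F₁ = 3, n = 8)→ [3, 3, 6, 9, 15, 24, 39, 63]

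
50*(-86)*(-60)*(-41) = -10578000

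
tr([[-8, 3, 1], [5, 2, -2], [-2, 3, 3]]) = -3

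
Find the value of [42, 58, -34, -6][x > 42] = [58]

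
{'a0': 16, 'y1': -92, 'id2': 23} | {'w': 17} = {'a0': 16, 'y1': -92, 'id2': 23, 'w': 17}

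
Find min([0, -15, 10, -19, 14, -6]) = -19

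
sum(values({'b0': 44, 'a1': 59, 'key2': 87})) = 190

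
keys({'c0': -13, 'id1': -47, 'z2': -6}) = ['c0', 'id1', 'z2']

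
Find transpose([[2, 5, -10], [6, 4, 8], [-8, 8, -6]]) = [[2, 6, -8], [5, 4, 8], [-10, 8, -6]]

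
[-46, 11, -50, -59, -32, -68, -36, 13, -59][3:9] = [-59, -32, -68, -36, 13, -59]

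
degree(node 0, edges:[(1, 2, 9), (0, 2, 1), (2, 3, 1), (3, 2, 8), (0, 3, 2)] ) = 2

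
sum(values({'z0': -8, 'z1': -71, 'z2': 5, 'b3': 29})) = (-8) + (-71) + 5 + 29
= -45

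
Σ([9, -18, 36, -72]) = 9 + -18 + 36 + -72
= -45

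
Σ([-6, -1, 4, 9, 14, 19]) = 39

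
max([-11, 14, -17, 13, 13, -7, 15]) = 15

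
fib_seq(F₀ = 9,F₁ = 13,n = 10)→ F_2 = F_1 + F_0 = 22
F_3 = F_2 + F_1 = 35
F_4 = F_3 + F_2 = 57
...
= [9, 13, 22, 35, 57, 92, 149, 241, 390, 631]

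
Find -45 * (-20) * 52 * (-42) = -1965600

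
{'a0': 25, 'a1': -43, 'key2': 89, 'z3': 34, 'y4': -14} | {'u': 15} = {'a0': 25, 'a1': -43, 'key2': 89, 'z3': 34, 'y4': -14, 'u': 15}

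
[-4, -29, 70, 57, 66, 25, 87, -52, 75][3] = 57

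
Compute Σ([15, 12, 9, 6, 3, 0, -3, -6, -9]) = 27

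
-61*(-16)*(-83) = -81008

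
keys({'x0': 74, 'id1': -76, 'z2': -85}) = ['x0', 'id1', 'z2']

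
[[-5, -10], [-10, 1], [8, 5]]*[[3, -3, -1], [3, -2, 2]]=[[-45, 35, -15], [-27, 28, 12], [39, -34, 2]]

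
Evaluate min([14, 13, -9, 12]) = -9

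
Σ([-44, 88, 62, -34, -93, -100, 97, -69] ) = -93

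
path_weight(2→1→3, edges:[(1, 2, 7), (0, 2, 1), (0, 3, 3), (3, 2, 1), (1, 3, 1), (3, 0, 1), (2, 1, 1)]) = w(2→1)=1 + w(1→3)=1
= 2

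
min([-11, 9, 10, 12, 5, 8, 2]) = -11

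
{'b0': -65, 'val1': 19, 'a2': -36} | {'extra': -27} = {'b0': -65, 'val1': 19, 'a2': -36, 'extra': -27}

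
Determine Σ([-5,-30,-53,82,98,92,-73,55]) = (-5) + (-30) + (-53) + 82 + 98 + 92 + (-73) + 55
= 166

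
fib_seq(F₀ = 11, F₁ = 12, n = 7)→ F_2 = F_1 + F_0 = 23
F_3 = F_2 + F_1 = 35
F_4 = F_3 + F_2 = 58
...
= [11, 12, 23, 35, 58, 93, 151]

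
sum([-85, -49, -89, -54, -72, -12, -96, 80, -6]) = -383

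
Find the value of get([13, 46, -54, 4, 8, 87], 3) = 4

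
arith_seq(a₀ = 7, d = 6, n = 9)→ [7, 13, 19, 25, 31, 37, 43, 49, 55]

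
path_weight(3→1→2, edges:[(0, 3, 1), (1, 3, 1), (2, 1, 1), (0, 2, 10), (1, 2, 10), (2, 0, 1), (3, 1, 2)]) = 12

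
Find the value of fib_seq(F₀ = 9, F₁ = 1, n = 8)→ F_2 = F_1 + F_0 = 10
F_3 = F_2 + F_1 = 11
F_4 = F_3 + F_2 = 21
...
= [9, 1, 10, 11, 21, 32, 53, 85]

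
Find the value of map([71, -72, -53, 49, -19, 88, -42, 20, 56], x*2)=71*2=142, -72*2=-144, -53*2=-106, 49*2=98, -19*2=-38, 88*2=176, -42*2=-84, 20*2=40, 56*2=112
= [142, -144, -106, 98, -38, 176, -84, 40, 112]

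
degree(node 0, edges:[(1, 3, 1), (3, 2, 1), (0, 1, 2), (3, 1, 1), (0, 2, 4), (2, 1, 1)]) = 2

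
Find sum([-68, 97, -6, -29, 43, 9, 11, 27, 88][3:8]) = slice → [-29, 43, 9, 11, 27]
(-29) + 43 + 9 + 11 + 27
= 61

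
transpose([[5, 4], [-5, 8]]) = [[5, -5], [4, 8]]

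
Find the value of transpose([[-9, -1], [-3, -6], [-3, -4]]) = [[-9, -3, -3], [-1, -6, -4]]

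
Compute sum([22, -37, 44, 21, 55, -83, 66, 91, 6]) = 22 + (-37) + 44 + 21 + 55 + (-83) + 66 + 91 + 6
= 185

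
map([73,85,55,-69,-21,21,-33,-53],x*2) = 73*2=146, 85*2=170, 55*2=110, -69*2=-138, -21*2=-42, 21*2=42, -33*2=-66, -53*2=-106
= [146, 170, 110, -138, -42, 42, -66, -106]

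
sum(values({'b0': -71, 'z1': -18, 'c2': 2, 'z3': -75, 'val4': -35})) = -197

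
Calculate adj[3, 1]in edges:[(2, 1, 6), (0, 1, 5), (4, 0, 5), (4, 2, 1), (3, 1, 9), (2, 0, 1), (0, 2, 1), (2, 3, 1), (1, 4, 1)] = 9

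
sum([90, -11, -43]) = 90 + (-11) + (-43)
= 36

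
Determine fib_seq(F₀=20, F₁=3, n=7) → F_2 = F_1 + F_0 = 23
F_3 = F_2 + F_1 = 26
F_4 = F_3 + F_2 = 49
...
= [20, 3, 23, 26, 49, 75, 124]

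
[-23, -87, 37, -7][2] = 37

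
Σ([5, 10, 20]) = 35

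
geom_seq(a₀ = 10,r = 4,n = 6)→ [10, 40, 160, 640, 2560, 10240]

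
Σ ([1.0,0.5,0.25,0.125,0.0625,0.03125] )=1.0 + 0.5 + 0.25 + 0.125 + 0.0625 + 0.03125
= 1.96875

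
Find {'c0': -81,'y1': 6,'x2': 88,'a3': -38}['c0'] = -81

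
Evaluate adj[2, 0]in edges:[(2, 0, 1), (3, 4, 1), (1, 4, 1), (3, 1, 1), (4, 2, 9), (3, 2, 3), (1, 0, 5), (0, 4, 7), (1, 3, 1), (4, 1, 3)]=1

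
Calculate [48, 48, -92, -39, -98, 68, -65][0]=48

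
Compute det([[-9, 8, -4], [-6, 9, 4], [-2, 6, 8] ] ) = -40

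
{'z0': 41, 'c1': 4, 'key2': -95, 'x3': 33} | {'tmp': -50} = {'z0': 41, 'c1': 4, 'key2': -95, 'x3': 33, 'tmp': -50}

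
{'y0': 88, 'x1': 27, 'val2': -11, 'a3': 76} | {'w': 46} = {'y0': 88, 'x1': 27, 'val2': -11, 'a3': 76, 'w': 46}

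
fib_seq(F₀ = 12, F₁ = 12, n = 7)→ [12, 12, 24, 36, 60, 96, 156]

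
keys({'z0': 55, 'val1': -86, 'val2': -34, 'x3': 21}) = ['z0', 'val1', 'val2', 'x3']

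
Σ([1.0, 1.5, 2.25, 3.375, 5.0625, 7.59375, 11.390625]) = 1.0 + 1.5 + 2.25 + 3.375 + 5.0625 + 7.59375 + 11.390625
= 32.171875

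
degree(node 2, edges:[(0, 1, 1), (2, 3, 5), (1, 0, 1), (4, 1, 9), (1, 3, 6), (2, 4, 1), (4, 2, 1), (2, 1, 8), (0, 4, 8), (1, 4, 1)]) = 4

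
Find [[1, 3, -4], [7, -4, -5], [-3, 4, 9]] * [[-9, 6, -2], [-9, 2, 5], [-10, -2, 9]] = C[0][0] = (1)*(-9) + (3)*(-9) + (-4)*(-10) = 4
C[0][1] = (1)*(6) + (3)*(2) + (-4)*(-2) = 20
C[0][2] = (1)*(-2) + (3)*(5) + (-4)*(9) = -23
C[1][0] = (7)*(-9) + (-4)*(-9) + (-5)*(-10) = 23
C[1][1] = (7)*(6) + (-4)*(2) + (-5)*(-2) = 44
C[1][2] = (7)*(-2) + (-4)*(5) + (-5)*(9) = -79
... (3 more cells)
= [[4, 20, -23], [23, 44, -79], [-99, -28, 107]]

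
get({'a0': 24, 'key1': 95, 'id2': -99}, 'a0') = 24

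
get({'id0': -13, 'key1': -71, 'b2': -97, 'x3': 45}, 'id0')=-13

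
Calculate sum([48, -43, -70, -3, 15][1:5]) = -101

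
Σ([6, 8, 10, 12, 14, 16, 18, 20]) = 6 + 8 + 10 + 12 + 14 + 16 + 18 + 20
= 104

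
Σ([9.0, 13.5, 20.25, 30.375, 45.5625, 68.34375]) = 187.03125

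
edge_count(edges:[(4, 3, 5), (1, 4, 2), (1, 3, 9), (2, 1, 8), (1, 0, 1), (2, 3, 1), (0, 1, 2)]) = 7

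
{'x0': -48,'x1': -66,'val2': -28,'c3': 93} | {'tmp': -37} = {'x0': -48, 'x1': -66, 'val2': -28, 'c3': 93, 'tmp': -37}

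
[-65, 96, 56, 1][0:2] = [-65, 96]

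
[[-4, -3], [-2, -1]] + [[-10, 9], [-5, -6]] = [[-14, 6], [-7, -7]]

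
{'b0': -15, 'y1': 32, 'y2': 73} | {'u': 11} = {'b0': -15, 'y1': 32, 'y2': 73, 'u': 11}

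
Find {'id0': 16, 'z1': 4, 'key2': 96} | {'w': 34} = {'id0': 16, 'z1': 4, 'key2': 96, 'w': 34}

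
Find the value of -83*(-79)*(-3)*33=-649143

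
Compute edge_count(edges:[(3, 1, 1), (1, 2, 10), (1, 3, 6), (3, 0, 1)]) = 4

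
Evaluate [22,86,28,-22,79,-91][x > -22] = [22, 86, 28, 79]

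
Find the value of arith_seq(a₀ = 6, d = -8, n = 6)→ [6, -2, -10, -18, -26, -34]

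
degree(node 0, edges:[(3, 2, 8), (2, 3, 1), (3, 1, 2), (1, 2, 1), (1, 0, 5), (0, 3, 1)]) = 2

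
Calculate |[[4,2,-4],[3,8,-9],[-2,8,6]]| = 320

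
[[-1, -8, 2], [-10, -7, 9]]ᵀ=[[-1, -10], [-8, -7], [2, 9]]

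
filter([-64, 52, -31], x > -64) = [52, -31]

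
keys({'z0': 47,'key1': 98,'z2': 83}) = ['z0', 'key1', 'z2']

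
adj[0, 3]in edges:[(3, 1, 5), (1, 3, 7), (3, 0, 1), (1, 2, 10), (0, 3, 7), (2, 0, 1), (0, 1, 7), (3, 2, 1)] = 7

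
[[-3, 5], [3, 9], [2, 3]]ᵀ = [[-3, 3, 2], [5, 9, 3]]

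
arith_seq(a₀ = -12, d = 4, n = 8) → a_0 = -12 + 0*4 = -12
a_1 = -12 + 1*4 = -8
a_2 = -12 + 2*4 = -4
...
= [-12, -8, -4, 0, 4, 8, 12, 16]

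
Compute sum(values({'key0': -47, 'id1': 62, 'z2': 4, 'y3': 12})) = (-47) + 62 + 4 + 12
= 31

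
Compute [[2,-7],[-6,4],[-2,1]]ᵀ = [[2, -6, -2], [-7, 4, 1]]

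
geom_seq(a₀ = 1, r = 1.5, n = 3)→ [1.0, 1.5, 2.25]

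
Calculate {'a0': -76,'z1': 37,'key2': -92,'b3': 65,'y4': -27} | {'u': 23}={'a0': -76, 'z1': 37, 'key2': -92, 'b3': 65, 'y4': -27, 'u': 23}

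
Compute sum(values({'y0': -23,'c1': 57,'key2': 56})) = 90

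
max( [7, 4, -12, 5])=7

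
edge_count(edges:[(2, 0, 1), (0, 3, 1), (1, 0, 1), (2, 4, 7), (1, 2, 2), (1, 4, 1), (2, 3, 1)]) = 7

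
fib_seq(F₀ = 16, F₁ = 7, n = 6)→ [16, 7, 23, 30, 53, 83]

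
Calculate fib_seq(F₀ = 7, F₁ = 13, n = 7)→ [7, 13, 20, 33, 53, 86, 139]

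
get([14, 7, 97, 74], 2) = 97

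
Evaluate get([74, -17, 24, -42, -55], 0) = 74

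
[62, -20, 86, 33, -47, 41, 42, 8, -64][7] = 8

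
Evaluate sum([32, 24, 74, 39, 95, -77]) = 32 + 24 + 74 + 39 + 95 + (-77)
= 187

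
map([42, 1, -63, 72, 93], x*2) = [84, 2, -126, 144, 186]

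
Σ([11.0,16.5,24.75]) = 52.25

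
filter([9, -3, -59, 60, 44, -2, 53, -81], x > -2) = keep x where x > -2: 9✓, -3✗, -59✗, 60✓, 44✓, -2✗, 53✓, -81✗
= [9, 60, 44, 53]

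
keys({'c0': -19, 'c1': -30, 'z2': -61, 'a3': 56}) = ['c0', 'c1', 'z2', 'a3']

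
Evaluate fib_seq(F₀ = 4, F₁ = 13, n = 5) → [4, 13, 17, 30, 47]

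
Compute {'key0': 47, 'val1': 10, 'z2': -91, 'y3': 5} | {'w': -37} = {'key0': 47, 'val1': 10, 'z2': -91, 'y3': 5, 'w': -37}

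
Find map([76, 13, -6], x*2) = 76*2=152, 13*2=26, -6*2=-12
= [152, 26, -12]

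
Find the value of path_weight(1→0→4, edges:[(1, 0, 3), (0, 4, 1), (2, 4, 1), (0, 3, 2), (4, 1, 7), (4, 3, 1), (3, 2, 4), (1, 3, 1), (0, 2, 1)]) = 4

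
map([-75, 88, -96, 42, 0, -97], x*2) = -75*2=-150, 88*2=176, -96*2=-192, 42*2=84, 0*2=0, -97*2=-194
= [-150, 176, -192, 84, 0, -194]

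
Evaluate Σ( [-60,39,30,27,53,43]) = (-60) + 39 + 30 + 27 + 53 + 43
= 132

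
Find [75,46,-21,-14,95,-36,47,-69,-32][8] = -32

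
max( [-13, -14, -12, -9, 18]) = 18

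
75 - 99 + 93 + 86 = 155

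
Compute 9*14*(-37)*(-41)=191142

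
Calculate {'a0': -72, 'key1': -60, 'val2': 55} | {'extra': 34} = {'a0': -72, 'key1': -60, 'val2': 55, 'extra': 34}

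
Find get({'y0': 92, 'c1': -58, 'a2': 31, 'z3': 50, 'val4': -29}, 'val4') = -29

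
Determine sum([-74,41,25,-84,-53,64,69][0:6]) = slice → [-74, 41, 25, -84, -53, 64]
(-74) + 41 + 25 + (-84) + (-53) + 64
= -81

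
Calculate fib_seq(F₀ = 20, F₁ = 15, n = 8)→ F_2 = F_1 + F_0 = 35
F_3 = F_2 + F_1 = 50
F_4 = F_3 + F_2 = 85
...
= [20, 15, 35, 50, 85, 135, 220, 355]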